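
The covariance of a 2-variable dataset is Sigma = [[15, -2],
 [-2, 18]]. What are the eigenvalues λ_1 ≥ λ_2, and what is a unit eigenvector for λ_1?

Step 1 — characteristic polynomial of 2×2 Sigma:
  det(Sigma - λI) = λ² - trace · λ + det = 0.
  trace = 15 + 18 = 33, det = 15·18 - (-2)² = 266.
Step 2 — discriminant:
  Δ = trace² - 4·det = 1089 - 1064 = 25.
Step 3 — eigenvalues:
  λ = (trace ± √Δ)/2 = (33 ± 5)/2,
  λ_1 = 19,  λ_2 = 14.

Step 4 — unit eigenvector for λ_1: solve (Sigma - λ_1 I)v = 0. First row:
  (15 - 19)·v_x + (-2)·v_y = 0, i.e. (-4)·v_x + (-2)·v_y = 0,
  so v ∝ (b, λ_1 - a) = (-2, 4); multiply by -1 so the first entry is positive: u = (2, -4).
  ||u|| = √((2)² + (-4)²) = √(20) ≈ 4.4721,
  v_1 = u/||u|| ≈ (0.4472, -0.8944) (||v_1|| = 1).

λ_1 = 19,  λ_2 = 14;  v_1 ≈ (0.4472, -0.8944)


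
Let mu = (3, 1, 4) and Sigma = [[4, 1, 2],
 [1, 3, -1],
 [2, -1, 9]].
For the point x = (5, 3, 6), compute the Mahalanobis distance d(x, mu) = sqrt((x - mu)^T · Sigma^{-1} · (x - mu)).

Step 1 — centre the observation: (x - mu) = (2, 2, 2).

Step 2 — invert Sigma (cofactor / det for 3×3, or solve directly):
  Sigma^{-1} = [[0.3291, -0.1392, -0.0886],
 [-0.1392, 0.4051, 0.0759],
 [-0.0886, 0.0759, 0.1392]].

Step 3 — form the quadratic (x - mu)^T · Sigma^{-1} · (x - mu):
  Sigma^{-1} · (x - mu) = (0.2025, 0.6835, 0.2532).
  (x - mu)^T · [Sigma^{-1} · (x - mu)] = (2)·(0.2025) + (2)·(0.6835) + (2)·(0.2532) = 2.2785.

Step 4 — take square root: d = √(2.2785) ≈ 1.5095.

d(x, mu) = √(2.2785) ≈ 1.5095


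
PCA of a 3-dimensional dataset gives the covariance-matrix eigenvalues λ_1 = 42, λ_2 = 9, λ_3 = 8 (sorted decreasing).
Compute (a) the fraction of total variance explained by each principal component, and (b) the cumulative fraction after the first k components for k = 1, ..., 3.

Step 1 — total variance = trace(Sigma) = Σ λ_i = 42 + 9 + 8 = 59.

Step 2 — fraction explained by component i = λ_i / Σ λ:
  PC1: 42/59 = 0.7119
  PC2: 9/59 = 0.1525
  PC3: 8/59 = 0.1356

Step 3 — cumulative fraction after k components = (λ_1 + ... + λ_k) / Σ λ:
  k = 1: 42/59 = 0.7119
  k = 2: (42 + 9)/59 = 51/59 = 0.8644
  k = 3: (42 + 9 + 8)/59 = 59/59 = 1

Summary (fraction, with percent):

explained: PC1 0.7119 (71.19%), PC2 0.1525 (15.25%), PC3 0.1356 (13.56%);  cumulative: 0.7119, 0.8644, 1


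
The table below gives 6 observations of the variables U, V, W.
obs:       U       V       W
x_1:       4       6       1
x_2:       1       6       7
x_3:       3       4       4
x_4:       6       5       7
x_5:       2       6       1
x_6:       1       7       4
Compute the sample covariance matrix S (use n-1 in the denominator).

Step 1 — column means:
  mean(U) = (4 + 1 + 3 + 6 + 2 + 1) / 6 = 17/6 = 2.8333
  mean(V) = (6 + 6 + 4 + 5 + 6 + 7) / 6 = 34/6 = 5.6667
  mean(W) = (1 + 7 + 4 + 7 + 1 + 4) / 6 = 24/6 = 4

Step 2 — sample covariance S[i,j] = (1/(n-1)) · Σ_k (x_{k,i} - mean_i) · (x_{k,j} - mean_j), with n-1 = 5.
  S[U,U] = ((1.1667)·(1.1667) + (-1.8333)·(-1.8333) + (0.1667)·(0.1667) + (3.1667)·(3.1667) + (-0.8333)·(-0.8333) + (-1.8333)·(-1.8333)) / 5 = 18.8333/5 = 3.7667
  S[U,V] = ((1.1667)·(0.3333) + (-1.8333)·(0.3333) + (0.1667)·(-1.6667) + (3.1667)·(-0.6667) + (-0.8333)·(0.3333) + (-1.8333)·(1.3333)) / 5 = -5.3333/5 = -1.0667
  S[U,W] = ((1.1667)·(-3) + (-1.8333)·(3) + (0.1667)·(0) + (3.1667)·(3) + (-0.8333)·(-3) + (-1.8333)·(0)) / 5 = 3/5 = 0.6
  S[V,V] = ((0.3333)·(0.3333) + (0.3333)·(0.3333) + (-1.6667)·(-1.6667) + (-0.6667)·(-0.6667) + (0.3333)·(0.3333) + (1.3333)·(1.3333)) / 5 = 5.3333/5 = 1.0667
  S[V,W] = ((0.3333)·(-3) + (0.3333)·(3) + (-1.6667)·(0) + (-0.6667)·(3) + (0.3333)·(-3) + (1.3333)·(0)) / 5 = -3/5 = -0.6
  S[W,W] = ((-3)·(-3) + (3)·(3) + (0)·(0) + (3)·(3) + (-3)·(-3) + (0)·(0)) / 5 = 36/5 = 7.2

S is symmetric (S[j,i] = S[i,j]). Assembling:

S = [[3.7667, -1.0667, 0.6],
 [-1.0667, 1.0667, -0.6],
 [0.6, -0.6, 7.2]]


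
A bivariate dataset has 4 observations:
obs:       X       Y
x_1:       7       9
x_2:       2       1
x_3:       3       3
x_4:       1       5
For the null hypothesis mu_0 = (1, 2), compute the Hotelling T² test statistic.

Step 1 — sample mean vector:
  mean(X) = (7 + 2 + 3 + 1) / 4 = 13/4 = 3.25
  mean(Y) = (9 + 1 + 3 + 5) / 4 = 18/4 = 4.5
  x̄ = (3.25, 4.5),  deviation x̄ - mu_0 = (3.25, 4.5) - (1, 2) = (2.25, 2.5).

Step 2 — sample covariance matrix, S[i,j] = (1/(n-1)) · Σ_k (x_{k,i} - mean_i) · (x_{k,j} - mean_j), divisor n-1 = 3:
  S[X,X] = ((3.75)·(3.75) + (-1.25)·(-1.25) + (-0.25)·(-0.25) + (-2.25)·(-2.25)) / 3 = 20.75/3 = 6.9167
  S[X,Y] = ((3.75)·(4.5) + (-1.25)·(-3.5) + (-0.25)·(-1.5) + (-2.25)·(0.5)) / 3 = 20.5/3 = 6.8333
  S[Y,Y] = ((4.5)·(4.5) + (-3.5)·(-3.5) + (-1.5)·(-1.5) + (0.5)·(0.5)) / 3 = 35/3 = 11.6667
  S = [[6.9167, 6.8333],
 [6.8333, 11.6667]].

Step 3 — invert S. det(S) = 6.9167·11.6667 - (6.8333)² = 34.
  S^{-1} = (1/det) · [[d, -b], [-b, a]] = [[0.3431, -0.201],
 [-0.201, 0.2034]].

Step 4 — quadratic form (x̄ - mu_0)^T · S^{-1} · (x̄ - mu_0):
  S^{-1} · (x̄ - mu_0) = (0.2696, 0.0564),
  (x̄ - mu_0)^T · [...] = (2.25)·(0.2696) + (2.5)·(0.0564) = 0.7475.

Step 5 — scale by n: T² = 4 · 0.7475 = 2.9902.

T² ≈ 2.9902


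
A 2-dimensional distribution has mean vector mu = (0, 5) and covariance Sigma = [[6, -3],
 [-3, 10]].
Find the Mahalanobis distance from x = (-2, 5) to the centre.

Step 1 — centre the observation: (x - mu) = (-2, 0).

Step 2 — invert Sigma. det(Sigma) = 6·10 - (-3)² = 51.
  Sigma^{-1} = (1/det) · [[d, -b], [-b, a]] = [[0.1961, 0.0588],
 [0.0588, 0.1176]].

Step 3 — form the quadratic (x - mu)^T · Sigma^{-1} · (x - mu):
  Sigma^{-1} · (x - mu) = (-0.3922, -0.1176).
  (x - mu)^T · [Sigma^{-1} · (x - mu)] = (-2)·(-0.3922) + (0)·(-0.1176) = 0.7843.

Step 4 — take square root: d = √(0.7843) ≈ 0.8856.

d(x, mu) = √(0.7843) ≈ 0.8856


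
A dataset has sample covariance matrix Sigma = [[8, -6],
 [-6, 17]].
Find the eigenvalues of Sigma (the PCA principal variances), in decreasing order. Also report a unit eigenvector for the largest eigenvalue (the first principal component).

Step 1 — characteristic polynomial of 2×2 Sigma:
  det(Sigma - λI) = λ² - trace · λ + det = 0.
  trace = 8 + 17 = 25, det = 8·17 - (-6)² = 100.
Step 2 — discriminant:
  Δ = trace² - 4·det = 625 - 400 = 225.
Step 3 — eigenvalues:
  λ = (trace ± √Δ)/2 = (25 ± 15)/2,
  λ_1 = 20,  λ_2 = 5.

Step 4 — unit eigenvector for λ_1: solve (Sigma - λ_1 I)v = 0. First row:
  (8 - 20)·v_x + (-6)·v_y = 0, i.e. (-12)·v_x + (-6)·v_y = 0,
  so v ∝ (b, λ_1 - a) = (-6, 12); multiply by -1 so the first entry is positive: u = (6, -12).
  ||u|| = √((6)² + (-12)²) = √(180) ≈ 13.4164,
  v_1 = u/||u|| ≈ (0.4472, -0.8944) (||v_1|| = 1).

λ_1 = 20,  λ_2 = 5;  v_1 ≈ (0.4472, -0.8944)


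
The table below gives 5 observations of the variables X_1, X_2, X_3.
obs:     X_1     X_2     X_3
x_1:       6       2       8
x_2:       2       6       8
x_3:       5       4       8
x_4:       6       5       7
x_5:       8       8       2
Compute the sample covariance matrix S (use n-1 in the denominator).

Step 1 — column means:
  mean(X_1) = (6 + 2 + 5 + 6 + 8) / 5 = 27/5 = 5.4
  mean(X_2) = (2 + 6 + 4 + 5 + 8) / 5 = 25/5 = 5
  mean(X_3) = (8 + 8 + 8 + 7 + 2) / 5 = 33/5 = 6.6

Step 2 — sample covariance S[i,j] = (1/(n-1)) · Σ_k (x_{k,i} - mean_i) · (x_{k,j} - mean_j), with n-1 = 4.
  S[X_1,X_1] = ((0.6)·(0.6) + (-3.4)·(-3.4) + (-0.4)·(-0.4) + (0.6)·(0.6) + (2.6)·(2.6)) / 4 = 19.2/4 = 4.8
  S[X_1,X_2] = ((0.6)·(-3) + (-3.4)·(1) + (-0.4)·(-1) + (0.6)·(0) + (2.6)·(3)) / 4 = 3/4 = 0.75
  S[X_1,X_3] = ((0.6)·(1.4) + (-3.4)·(1.4) + (-0.4)·(1.4) + (0.6)·(0.4) + (2.6)·(-4.6)) / 4 = -16.2/4 = -4.05
  S[X_2,X_2] = ((-3)·(-3) + (1)·(1) + (-1)·(-1) + (0)·(0) + (3)·(3)) / 4 = 20/4 = 5
  S[X_2,X_3] = ((-3)·(1.4) + (1)·(1.4) + (-1)·(1.4) + (0)·(0.4) + (3)·(-4.6)) / 4 = -18/4 = -4.5
  S[X_3,X_3] = ((1.4)·(1.4) + (1.4)·(1.4) + (1.4)·(1.4) + (0.4)·(0.4) + (-4.6)·(-4.6)) / 4 = 27.2/4 = 6.8

S is symmetric (S[j,i] = S[i,j]). Assembling:

S = [[4.8, 0.75, -4.05],
 [0.75, 5, -4.5],
 [-4.05, -4.5, 6.8]]


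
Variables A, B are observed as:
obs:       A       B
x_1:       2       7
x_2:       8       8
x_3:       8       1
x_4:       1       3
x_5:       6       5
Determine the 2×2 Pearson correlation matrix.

Step 1 — column means:
  mean(A) = (2 + 8 + 8 + 1 + 6) / 5 = 25/5 = 5
  mean(B) = (7 + 8 + 1 + 3 + 5) / 5 = 24/5 = 4.8

Step 2 — sample variances and covariances s[i,j] = (1/(n-1)) · Σ_k (x_{k,i} - mean_i) · (x_{k,j} - mean_j), with n-1 = 4:
  s[A,A] = ((-3)·(-3) + (3)·(3) + (3)·(3) + (-4)·(-4) + (1)·(1)) / 4 = 44/4 = 11
  s[A,B] = ((-3)·(2.2) + (3)·(3.2) + (3)·(-3.8) + (-4)·(-1.8) + (1)·(0.2)) / 4 = -1/4 = -0.25
  s[B,B] = ((2.2)·(2.2) + (3.2)·(3.2) + (-3.8)·(-3.8) + (-1.8)·(-1.8) + (0.2)·(0.2)) / 4 = 32.8/4 = 8.2
  Sample standard deviations s_i = √(s[i,i]):
  s(A) = √(11) = 3.3166
  s(B) = √(8.2) = 2.8636

Step 3 — r_{ij} = s_{ij} / (s_i · s_j):
  r[A,A] = 1 (diagonal).
  r[A,B] = -0.25 / (3.3166 · 2.8636) = -0.25 / 9.4974 = -0.0263
  r[B,B] = 1 (diagonal).

R is symmetric with unit diagonal. Assembling:

R = [[1, -0.0263],
 [-0.0263, 1]]


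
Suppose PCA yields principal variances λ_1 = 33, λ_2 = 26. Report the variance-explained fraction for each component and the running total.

Step 1 — total variance = trace(Sigma) = Σ λ_i = 33 + 26 = 59.

Step 2 — fraction explained by component i = λ_i / Σ λ:
  PC1: 33/59 = 0.5593
  PC2: 26/59 = 0.4407

Step 3 — cumulative fraction after k components = (λ_1 + ... + λ_k) / Σ λ:
  k = 1: 33/59 = 0.5593
  k = 2: (33 + 26)/59 = 59/59 = 1

Summary (fraction, with percent):

explained: PC1 0.5593 (55.93%), PC2 0.4407 (44.07%);  cumulative: 0.5593, 1


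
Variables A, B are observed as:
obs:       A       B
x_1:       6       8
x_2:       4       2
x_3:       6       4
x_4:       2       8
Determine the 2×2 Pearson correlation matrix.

Step 1 — column means:
  mean(A) = (6 + 4 + 6 + 2) / 4 = 18/4 = 4.5
  mean(B) = (8 + 2 + 4 + 8) / 4 = 22/4 = 5.5

Step 2 — sample variances and covariances s[i,j] = (1/(n-1)) · Σ_k (x_{k,i} - mean_i) · (x_{k,j} - mean_j), with n-1 = 3:
  s[A,A] = ((1.5)·(1.5) + (-0.5)·(-0.5) + (1.5)·(1.5) + (-2.5)·(-2.5)) / 3 = 11/3 = 3.6667
  s[A,B] = ((1.5)·(2.5) + (-0.5)·(-3.5) + (1.5)·(-1.5) + (-2.5)·(2.5)) / 3 = -3/3 = -1
  s[B,B] = ((2.5)·(2.5) + (-3.5)·(-3.5) + (-1.5)·(-1.5) + (2.5)·(2.5)) / 3 = 27/3 = 9
  Sample standard deviations s_i = √(s[i,i]):
  s(A) = √(3.6667) = 1.9149
  s(B) = √(9) = 3

Step 3 — r_{ij} = s_{ij} / (s_i · s_j):
  r[A,A] = 1 (diagonal).
  r[A,B] = -1 / (1.9149 · 3) = -1 / 5.7446 = -0.1741
  r[B,B] = 1 (diagonal).

R is symmetric with unit diagonal. Assembling:

R = [[1, -0.1741],
 [-0.1741, 1]]


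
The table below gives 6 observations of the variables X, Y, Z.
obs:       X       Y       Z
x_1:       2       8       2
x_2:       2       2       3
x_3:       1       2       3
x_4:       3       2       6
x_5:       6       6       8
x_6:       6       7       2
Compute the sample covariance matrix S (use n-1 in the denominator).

Step 1 — column means:
  mean(X) = (2 + 2 + 1 + 3 + 6 + 6) / 6 = 20/6 = 3.3333
  mean(Y) = (8 + 2 + 2 + 2 + 6 + 7) / 6 = 27/6 = 4.5
  mean(Z) = (2 + 3 + 3 + 6 + 8 + 2) / 6 = 24/6 = 4

Step 2 — sample covariance S[i,j] = (1/(n-1)) · Σ_k (x_{k,i} - mean_i) · (x_{k,j} - mean_j), with n-1 = 5.
  S[X,X] = ((-1.3333)·(-1.3333) + (-1.3333)·(-1.3333) + (-2.3333)·(-2.3333) + (-0.3333)·(-0.3333) + (2.6667)·(2.6667) + (2.6667)·(2.6667)) / 5 = 23.3333/5 = 4.6667
  S[X,Y] = ((-1.3333)·(3.5) + (-1.3333)·(-2.5) + (-2.3333)·(-2.5) + (-0.3333)·(-2.5) + (2.6667)·(1.5) + (2.6667)·(2.5)) / 5 = 16/5 = 3.2
  S[X,Z] = ((-1.3333)·(-2) + (-1.3333)·(-1) + (-2.3333)·(-1) + (-0.3333)·(2) + (2.6667)·(4) + (2.6667)·(-2)) / 5 = 11/5 = 2.2
  S[Y,Y] = ((3.5)·(3.5) + (-2.5)·(-2.5) + (-2.5)·(-2.5) + (-2.5)·(-2.5) + (1.5)·(1.5) + (2.5)·(2.5)) / 5 = 39.5/5 = 7.9
  S[Y,Z] = ((3.5)·(-2) + (-2.5)·(-1) + (-2.5)·(-1) + (-2.5)·(2) + (1.5)·(4) + (2.5)·(-2)) / 5 = -6/5 = -1.2
  S[Z,Z] = ((-2)·(-2) + (-1)·(-1) + (-1)·(-1) + (2)·(2) + (4)·(4) + (-2)·(-2)) / 5 = 30/5 = 6

S is symmetric (S[j,i] = S[i,j]). Assembling:

S = [[4.6667, 3.2, 2.2],
 [3.2, 7.9, -1.2],
 [2.2, -1.2, 6]]


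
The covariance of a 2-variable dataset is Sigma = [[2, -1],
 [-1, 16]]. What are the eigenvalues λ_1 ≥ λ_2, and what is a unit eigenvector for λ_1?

Step 1 — characteristic polynomial of 2×2 Sigma:
  det(Sigma - λI) = λ² - trace · λ + det = 0.
  trace = 2 + 16 = 18, det = 2·16 - (-1)² = 31.
Step 2 — discriminant:
  Δ = trace² - 4·det = 324 - 124 = 200.
Step 3 — eigenvalues:
  λ = (trace ± √Δ)/2 = (18 ± 14.1421)/2,
  λ_1 = 16.0711,  λ_2 = 1.9289.

Step 4 — unit eigenvector for λ_1: solve (Sigma - λ_1 I)v = 0. First row:
  (2 - 16.0711)·v_x + (-1)·v_y = 0, i.e. (-14.0711)·v_x + (-1)·v_y = 0,
  so v ∝ (b, λ_1 - a) = (-1, 14.0711); multiply by -1 so the first entry is positive: u = (1, -14.0711).
  ||u|| = √((1)² + (-14.0711)²) = √(198.9949) ≈ 14.1066,
  v_1 = u/||u|| ≈ (0.0709, -0.9975) (||v_1|| = 1).

λ_1 = 16.0711,  λ_2 = 1.9289;  v_1 ≈ (0.0709, -0.9975)


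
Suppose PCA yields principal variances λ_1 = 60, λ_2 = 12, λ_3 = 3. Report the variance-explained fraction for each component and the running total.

Step 1 — total variance = trace(Sigma) = Σ λ_i = 60 + 12 + 3 = 75.

Step 2 — fraction explained by component i = λ_i / Σ λ:
  PC1: 60/75 = 0.8
  PC2: 12/75 = 0.16
  PC3: 3/75 = 0.04

Step 3 — cumulative fraction after k components = (λ_1 + ... + λ_k) / Σ λ:
  k = 1: 60/75 = 0.8
  k = 2: (60 + 12)/75 = 72/75 = 0.96
  k = 3: (60 + 12 + 3)/75 = 75/75 = 1

Summary (fraction, with percent):

explained: PC1 0.8 (80%), PC2 0.16 (16%), PC3 0.04 (4%);  cumulative: 0.8, 0.96, 1


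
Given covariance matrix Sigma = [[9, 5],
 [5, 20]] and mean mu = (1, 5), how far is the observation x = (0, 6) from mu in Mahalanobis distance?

Step 1 — centre the observation: (x - mu) = (-1, 1).

Step 2 — invert Sigma. det(Sigma) = 9·20 - (5)² = 155.
  Sigma^{-1} = (1/det) · [[d, -b], [-b, a]] = [[0.129, -0.0323],
 [-0.0323, 0.0581]].

Step 3 — form the quadratic (x - mu)^T · Sigma^{-1} · (x - mu):
  Sigma^{-1} · (x - mu) = (-0.1613, 0.0903).
  (x - mu)^T · [Sigma^{-1} · (x - mu)] = (-1)·(-0.1613) + (1)·(0.0903) = 0.2516.

Step 4 — take square root: d = √(0.2516) ≈ 0.5016.

d(x, mu) = √(0.2516) ≈ 0.5016


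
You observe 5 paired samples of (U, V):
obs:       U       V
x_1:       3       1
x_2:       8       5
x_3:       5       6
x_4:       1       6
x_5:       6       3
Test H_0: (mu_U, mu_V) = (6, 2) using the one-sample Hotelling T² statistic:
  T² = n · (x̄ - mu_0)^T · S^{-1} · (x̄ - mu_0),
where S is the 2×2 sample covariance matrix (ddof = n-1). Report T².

Step 1 — sample mean vector:
  mean(U) = (3 + 8 + 5 + 1 + 6) / 5 = 23/5 = 4.6
  mean(V) = (1 + 5 + 6 + 6 + 3) / 5 = 21/5 = 4.2
  x̄ = (4.6, 4.2),  deviation x̄ - mu_0 = (4.6, 4.2) - (6, 2) = (-1.4, 2.2).

Step 2 — sample covariance matrix, S[i,j] = (1/(n-1)) · Σ_k (x_{k,i} - mean_i) · (x_{k,j} - mean_j), divisor n-1 = 4:
  S[U,U] = ((-1.6)·(-1.6) + (3.4)·(3.4) + (0.4)·(0.4) + (-3.6)·(-3.6) + (1.4)·(1.4)) / 4 = 29.2/4 = 7.3
  S[U,V] = ((-1.6)·(-3.2) + (3.4)·(0.8) + (0.4)·(1.8) + (-3.6)·(1.8) + (1.4)·(-1.2)) / 4 = 0.4/4 = 0.1
  S[V,V] = ((-3.2)·(-3.2) + (0.8)·(0.8) + (1.8)·(1.8) + (1.8)·(1.8) + (-1.2)·(-1.2)) / 4 = 18.8/4 = 4.7
  S = [[7.3, 0.1],
 [0.1, 4.7]].

Step 3 — invert S. det(S) = 7.3·4.7 - (0.1)² = 34.3.
  S^{-1} = (1/det) · [[d, -b], [-b, a]] = [[0.137, -0.0029],
 [-0.0029, 0.2128]].

Step 4 — quadratic form (x̄ - mu_0)^T · S^{-1} · (x̄ - mu_0):
  S^{-1} · (x̄ - mu_0) = (-0.1983, 0.4723),
  (x̄ - mu_0)^T · [...] = (-1.4)·(-0.1983) + (2.2)·(0.4723) = 1.3166.

Step 5 — scale by n: T² = 5 · 1.3166 = 6.5831.

T² ≈ 6.5831


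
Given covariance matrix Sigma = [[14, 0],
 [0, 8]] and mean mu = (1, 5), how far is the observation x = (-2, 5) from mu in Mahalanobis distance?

Step 1 — centre the observation: (x - mu) = (-3, 0).

Step 2 — invert Sigma. det(Sigma) = 14·8 - (0)² = 112.
  Sigma^{-1} = (1/det) · [[d, -b], [-b, a]] = [[0.0714, 0],
 [0, 0.125]].

Step 3 — form the quadratic (x - mu)^T · Sigma^{-1} · (x - mu):
  Sigma^{-1} · (x - mu) = (-0.2143, 0).
  (x - mu)^T · [Sigma^{-1} · (x - mu)] = (-3)·(-0.2143) + (0)·(0) = 0.6429.

Step 4 — take square root: d = √(0.6429) ≈ 0.8018.

d(x, mu) = √(0.6429) ≈ 0.8018


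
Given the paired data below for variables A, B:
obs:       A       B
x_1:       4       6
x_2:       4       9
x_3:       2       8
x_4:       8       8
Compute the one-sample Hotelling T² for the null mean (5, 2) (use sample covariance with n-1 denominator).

Step 1 — sample mean vector:
  mean(A) = (4 + 4 + 2 + 8) / 4 = 18/4 = 4.5
  mean(B) = (6 + 9 + 8 + 8) / 4 = 31/4 = 7.75
  x̄ = (4.5, 7.75),  deviation x̄ - mu_0 = (4.5, 7.75) - (5, 2) = (-0.5, 5.75).

Step 2 — sample covariance matrix, S[i,j] = (1/(n-1)) · Σ_k (x_{k,i} - mean_i) · (x_{k,j} - mean_j), divisor n-1 = 3:
  S[A,A] = ((-0.5)·(-0.5) + (-0.5)·(-0.5) + (-2.5)·(-2.5) + (3.5)·(3.5)) / 3 = 19/3 = 6.3333
  S[A,B] = ((-0.5)·(-1.75) + (-0.5)·(1.25) + (-2.5)·(0.25) + (3.5)·(0.25)) / 3 = 0.5/3 = 0.1667
  S[B,B] = ((-1.75)·(-1.75) + (1.25)·(1.25) + (0.25)·(0.25) + (0.25)·(0.25)) / 3 = 4.75/3 = 1.5833
  S = [[6.3333, 0.1667],
 [0.1667, 1.5833]].

Step 3 — invert S. det(S) = 6.3333·1.5833 - (0.1667)² = 10.
  S^{-1} = (1/det) · [[d, -b], [-b, a]] = [[0.1583, -0.0167],
 [-0.0167, 0.6333]].

Step 4 — quadratic form (x̄ - mu_0)^T · S^{-1} · (x̄ - mu_0):
  S^{-1} · (x̄ - mu_0) = (-0.175, 3.65),
  (x̄ - mu_0)^T · [...] = (-0.5)·(-0.175) + (5.75)·(3.65) = 21.075.

Step 5 — scale by n: T² = 4 · 21.075 = 84.3.

T² ≈ 84.3


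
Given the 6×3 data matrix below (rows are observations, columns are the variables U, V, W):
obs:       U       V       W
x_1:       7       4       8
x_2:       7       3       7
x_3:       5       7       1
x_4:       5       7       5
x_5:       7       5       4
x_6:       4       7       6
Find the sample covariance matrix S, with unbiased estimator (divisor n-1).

Step 1 — column means:
  mean(U) = (7 + 7 + 5 + 5 + 7 + 4) / 6 = 35/6 = 5.8333
  mean(V) = (4 + 3 + 7 + 7 + 5 + 7) / 6 = 33/6 = 5.5
  mean(W) = (8 + 7 + 1 + 5 + 4 + 6) / 6 = 31/6 = 5.1667

Step 2 — sample covariance S[i,j] = (1/(n-1)) · Σ_k (x_{k,i} - mean_i) · (x_{k,j} - mean_j), with n-1 = 5.
  S[U,U] = ((1.1667)·(1.1667) + (1.1667)·(1.1667) + (-0.8333)·(-0.8333) + (-0.8333)·(-0.8333) + (1.1667)·(1.1667) + (-1.8333)·(-1.8333)) / 5 = 8.8333/5 = 1.7667
  S[U,V] = ((1.1667)·(-1.5) + (1.1667)·(-2.5) + (-0.8333)·(1.5) + (-0.8333)·(1.5) + (1.1667)·(-0.5) + (-1.8333)·(1.5)) / 5 = -10.5/5 = -2.1
  S[U,W] = ((1.1667)·(2.8333) + (1.1667)·(1.8333) + (-0.8333)·(-4.1667) + (-0.8333)·(-0.1667) + (1.1667)·(-1.1667) + (-1.8333)·(0.8333)) / 5 = 6.1667/5 = 1.2333
  S[V,V] = ((-1.5)·(-1.5) + (-2.5)·(-2.5) + (1.5)·(1.5) + (1.5)·(1.5) + (-0.5)·(-0.5) + (1.5)·(1.5)) / 5 = 15.5/5 = 3.1
  S[V,W] = ((-1.5)·(2.8333) + (-2.5)·(1.8333) + (1.5)·(-4.1667) + (1.5)·(-0.1667) + (-0.5)·(-1.1667) + (1.5)·(0.8333)) / 5 = -13.5/5 = -2.7
  S[W,W] = ((2.8333)·(2.8333) + (1.8333)·(1.8333) + (-4.1667)·(-4.1667) + (-0.1667)·(-0.1667) + (-1.1667)·(-1.1667) + (0.8333)·(0.8333)) / 5 = 30.8333/5 = 6.1667

S is symmetric (S[j,i] = S[i,j]). Assembling:

S = [[1.7667, -2.1, 1.2333],
 [-2.1, 3.1, -2.7],
 [1.2333, -2.7, 6.1667]]


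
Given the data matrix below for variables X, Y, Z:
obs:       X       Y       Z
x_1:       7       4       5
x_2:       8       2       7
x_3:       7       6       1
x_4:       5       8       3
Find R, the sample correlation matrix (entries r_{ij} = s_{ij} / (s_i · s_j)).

Step 1 — column means:
  mean(X) = (7 + 8 + 7 + 5) / 4 = 27/4 = 6.75
  mean(Y) = (4 + 2 + 6 + 8) / 4 = 20/4 = 5
  mean(Z) = (5 + 7 + 1 + 3) / 4 = 16/4 = 4

Step 2 — sample variances and covariances s[i,j] = (1/(n-1)) · Σ_k (x_{k,i} - mean_i) · (x_{k,j} - mean_j), with n-1 = 3:
  s[X,X] = ((0.25)·(0.25) + (1.25)·(1.25) + (0.25)·(0.25) + (-1.75)·(-1.75)) / 3 = 4.75/3 = 1.5833
  s[X,Y] = ((0.25)·(-1) + (1.25)·(-3) + (0.25)·(1) + (-1.75)·(3)) / 3 = -9/3 = -3
  s[X,Z] = ((0.25)·(1) + (1.25)·(3) + (0.25)·(-3) + (-1.75)·(-1)) / 3 = 5/3 = 1.6667
  s[Y,Y] = ((-1)·(-1) + (-3)·(-3) + (1)·(1) + (3)·(3)) / 3 = 20/3 = 6.6667
  s[Y,Z] = ((-1)·(1) + (-3)·(3) + (1)·(-3) + (3)·(-1)) / 3 = -16/3 = -5.3333
  s[Z,Z] = ((1)·(1) + (3)·(3) + (-3)·(-3) + (-1)·(-1)) / 3 = 20/3 = 6.6667
  Sample standard deviations s_i = √(s[i,i]):
  s(X) = √(1.5833) = 1.2583
  s(Y) = √(6.6667) = 2.582
  s(Z) = √(6.6667) = 2.582

Step 3 — r_{ij} = s_{ij} / (s_i · s_j):
  r[X,X] = 1 (diagonal).
  r[X,Y] = -3 / (1.2583 · 2.582) = -3 / 3.2489 = -0.9234
  r[X,Z] = 1.6667 / (1.2583 · 2.582) = 1.6667 / 3.2489 = 0.513
  r[Y,Y] = 1 (diagonal).
  r[Y,Z] = -5.3333 / (2.582 · 2.582) = -5.3333 / 6.6667 = -0.8
  r[Z,Z] = 1 (diagonal).

R is symmetric with unit diagonal. Assembling:

R = [[1, -0.9234, 0.513],
 [-0.9234, 1, -0.8],
 [0.513, -0.8, 1]]


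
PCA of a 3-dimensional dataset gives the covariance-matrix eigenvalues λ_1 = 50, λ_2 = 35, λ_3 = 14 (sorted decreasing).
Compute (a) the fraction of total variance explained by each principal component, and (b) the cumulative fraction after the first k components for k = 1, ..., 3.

Step 1 — total variance = trace(Sigma) = Σ λ_i = 50 + 35 + 14 = 99.

Step 2 — fraction explained by component i = λ_i / Σ λ:
  PC1: 50/99 = 0.5051
  PC2: 35/99 = 0.3535
  PC3: 14/99 = 0.1414

Step 3 — cumulative fraction after k components = (λ_1 + ... + λ_k) / Σ λ:
  k = 1: 50/99 = 0.5051
  k = 2: (50 + 35)/99 = 85/99 = 0.8586
  k = 3: (50 + 35 + 14)/99 = 99/99 = 1

Summary (fraction, with percent):

explained: PC1 0.5051 (50.51%), PC2 0.3535 (35.35%), PC3 0.1414 (14.14%);  cumulative: 0.5051, 0.8586, 1


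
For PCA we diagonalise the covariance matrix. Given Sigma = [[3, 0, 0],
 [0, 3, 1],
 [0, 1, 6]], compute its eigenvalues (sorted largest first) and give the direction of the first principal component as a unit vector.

Step 1 — characteristic polynomial p(λ) = det(λI - Sigma) = λ³ - tr·λ² + c_1·λ - det, where tr = trace, c_1 = sum of the principal 2×2 minors, det = det(Sigma):
  tr = 3 + 3 + 6 = 12,
  c_1 = (3·3 - (0)²) + (3·6 - (0)²) + (3·6 - (1)²) = 9 + 18 + 17 = 44,
  det = 3·(3·6 - (1)²) - (0)·((0)·6 - (1)·(0)) + (0)·((0)·(1) - 3·(0)) = 3·(17) - (0)·(0) + (0)·(0) = 51.
  So p(λ) = λ³ - 12λ² + 44λ - 51.
Step 2 — look for an integer root (rational root theorem: any rational root is an integer divisor of 51). Testing λ = 3:
  p(3) = 27 - 108 + 132 - 51 = 0  ✓
  Dividing out (λ - 3): p(λ) = (λ - 3)(λ² - 9λ + 17).
Step 3 — remaining eigenvalues from the quadratic λ² - 9λ + 17 = 0:
  Δ = 9² - 4·17 = 81 - 68 = 13,  λ = (9 ± √13)/2 = (9 ± 3.6056)/2 ≈ 6.3028 or 2.6972.
  Sorted: λ_1 = 6.3028,  λ_2 = 3,  λ_3 = 2.6972  (check: sum = 12 = tr ✓).

Step 4 — unit eigenvector for λ_1 ≈ 6.3028: v spans the null space of (Sigma - λ_1 I), whose rows are
  r_1 = (-3.3028, 0, 0),  r_2 = (0, -3.3028, 1),  r_3 = (0, 1, -0.3028).
  v is orthogonal to every row, so take v ∝ r_1 × r_2 = ((0)·(1) - (0)·(-3.3028), (0)·(0) - (-3.3028)·(1), (-3.3028)·(-3.3028) - (0)·(0)) ≈ (0, 3.3028, 10.9083).
  Let u = (0, 3.3028, 10.9083).
  ||u|| = √((0)² + (3.3028)² + (10.9083)²) = √(129.8999) ≈ 11.3974,  v_1 = u/||u|| ≈ (0, 0.2898, 0.9571) (||v_1|| = 1).

λ_1 = 6.3028,  λ_2 = 3,  λ_3 = 2.6972;  v_1 ≈ (0, 0.2898, 0.9571)


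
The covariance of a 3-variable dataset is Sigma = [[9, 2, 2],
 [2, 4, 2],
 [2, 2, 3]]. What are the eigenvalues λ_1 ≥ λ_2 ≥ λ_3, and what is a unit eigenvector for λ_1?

Step 1 — characteristic polynomial p(λ) = det(λI - Sigma) = λ³ - tr·λ² + c_1·λ - det, where tr = trace, c_1 = sum of the principal 2×2 minors, det = det(Sigma):
  tr = 9 + 4 + 3 = 16,
  c_1 = (9·4 - (2)²) + (9·3 - (2)²) + (4·3 - (2)²) = 32 + 23 + 8 = 63,
  det = 9·(4·3 - (2)²) - (2)·((2)·3 - (2)·(2)) + (2)·((2)·(2) - 4·(2)) = 9·(8) - (2)·(2) + (2)·(-4) = 60.
  So p(λ) = λ³ - 16λ² + 63λ - 60.
Step 2 — look for an integer root (rational root theorem: any rational root is an integer divisor of 60). Testing λ = 4:
  p(4) = 64 - 256 + 252 - 60 = 0  ✓
  Dividing out (λ - 4): p(λ) = (λ - 4)(λ² - 12λ + 15).
Step 3 — remaining eigenvalues from the quadratic λ² - 12λ + 15 = 0:
  Δ = 12² - 4·15 = 144 - 60 = 84,  λ = (12 ± √84)/2 = (12 ± 9.1652)/2 ≈ 10.5826 or 1.4174.
  Sorted: λ_1 = 10.5826,  λ_2 = 4,  λ_3 = 1.4174  (check: sum = 16 = tr ✓).

Step 4 — unit eigenvector for λ_1 ≈ 10.5826: v spans the null space of (Sigma - λ_1 I), whose rows are
  r_1 = (-1.5826, 2, 2),  r_2 = (2, -6.5826, 2),  r_3 = (2, 2, -7.5826).
  v is orthogonal to every row, so take v ∝ r_1 × r_2 = ((2)·(2) - (2)·(-6.5826), (2)·(2) - (-1.5826)·(2), (-1.5826)·(-6.5826) - (2)·(2)) ≈ (17.1652, 7.1652, 6.4174).
  Let u = (17.1652, 7.1652, 6.4174).
  ||u|| = √((17.1652)² + (7.1652)² + (6.4174)²) = √(387.1652) ≈ 19.6765,  v_1 = u/||u|| ≈ (0.8724, 0.3641, 0.3261) (||v_1|| = 1).

λ_1 = 10.5826,  λ_2 = 4,  λ_3 = 1.4174;  v_1 ≈ (0.8724, 0.3641, 0.3261)


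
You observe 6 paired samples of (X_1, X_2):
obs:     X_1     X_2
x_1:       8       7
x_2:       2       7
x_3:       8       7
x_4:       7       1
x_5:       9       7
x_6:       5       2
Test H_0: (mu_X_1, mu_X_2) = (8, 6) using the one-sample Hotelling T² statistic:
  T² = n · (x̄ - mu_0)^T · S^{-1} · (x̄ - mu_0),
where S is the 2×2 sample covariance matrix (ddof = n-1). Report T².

Step 1 — sample mean vector:
  mean(X_1) = (8 + 2 + 8 + 7 + 9 + 5) / 6 = 39/6 = 6.5
  mean(X_2) = (7 + 7 + 7 + 1 + 7 + 2) / 6 = 31/6 = 5.1667
  x̄ = (6.5, 5.1667),  deviation x̄ - mu_0 = (6.5, 5.1667) - (8, 6) = (-1.5, -0.8333).

Step 2 — sample covariance matrix, S[i,j] = (1/(n-1)) · Σ_k (x_{k,i} - mean_i) · (x_{k,j} - mean_j), divisor n-1 = 5:
  S[X_1,X_1] = ((1.5)·(1.5) + (-4.5)·(-4.5) + (1.5)·(1.5) + (0.5)·(0.5) + (2.5)·(2.5) + (-1.5)·(-1.5)) / 5 = 33.5/5 = 6.7
  S[X_1,X_2] = ((1.5)·(1.8333) + (-4.5)·(1.8333) + (1.5)·(1.8333) + (0.5)·(-4.1667) + (2.5)·(1.8333) + (-1.5)·(-3.1667)) / 5 = 4.5/5 = 0.9
  S[X_2,X_2] = ((1.8333)·(1.8333) + (1.8333)·(1.8333) + (1.8333)·(1.8333) + (-4.1667)·(-4.1667) + (1.8333)·(1.8333) + (-3.1667)·(-3.1667)) / 5 = 40.8333/5 = 8.1667
  S = [[6.7, 0.9],
 [0.9, 8.1667]].

Step 3 — invert S. det(S) = 6.7·8.1667 - (0.9)² = 53.9067.
  S^{-1} = (1/det) · [[d, -b], [-b, a]] = [[0.1515, -0.0167],
 [-0.0167, 0.1243]].

Step 4 — quadratic form (x̄ - mu_0)^T · S^{-1} · (x̄ - mu_0):
  S^{-1} · (x̄ - mu_0) = (-0.2133, -0.0785),
  (x̄ - mu_0)^T · [...] = (-1.5)·(-0.2133) + (-0.8333)·(-0.0785) = 0.3854.

Step 5 — scale by n: T² = 6 · 0.3854 = 2.3126.

T² ≈ 2.3126


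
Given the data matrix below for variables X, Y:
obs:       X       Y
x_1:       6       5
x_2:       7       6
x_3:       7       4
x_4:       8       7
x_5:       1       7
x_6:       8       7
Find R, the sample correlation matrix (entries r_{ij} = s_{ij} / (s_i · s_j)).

Step 1 — column means:
  mean(X) = (6 + 7 + 7 + 8 + 1 + 8) / 6 = 37/6 = 6.1667
  mean(Y) = (5 + 6 + 4 + 7 + 7 + 7) / 6 = 36/6 = 6

Step 2 — sample variances and covariances s[i,j] = (1/(n-1)) · Σ_k (x_{k,i} - mean_i) · (x_{k,j} - mean_j), with n-1 = 5:
  s[X,X] = ((-0.1667)·(-0.1667) + (0.8333)·(0.8333) + (0.8333)·(0.8333) + (1.8333)·(1.8333) + (-5.1667)·(-5.1667) + (1.8333)·(1.8333)) / 5 = 34.8333/5 = 6.9667
  s[X,Y] = ((-0.1667)·(-1) + (0.8333)·(0) + (0.8333)·(-2) + (1.8333)·(1) + (-5.1667)·(1) + (1.8333)·(1)) / 5 = -3/5 = -0.6
  s[Y,Y] = ((-1)·(-1) + (0)·(0) + (-2)·(-2) + (1)·(1) + (1)·(1) + (1)·(1)) / 5 = 8/5 = 1.6
  Sample standard deviations s_i = √(s[i,i]):
  s(X) = √(6.9667) = 2.6394
  s(Y) = √(1.6) = 1.2649

Step 3 — r_{ij} = s_{ij} / (s_i · s_j):
  r[X,X] = 1 (diagonal).
  r[X,Y] = -0.6 / (2.6394 · 1.2649) = -0.6 / 3.3387 = -0.1797
  r[Y,Y] = 1 (diagonal).

R is symmetric with unit diagonal. Assembling:

R = [[1, -0.1797],
 [-0.1797, 1]]


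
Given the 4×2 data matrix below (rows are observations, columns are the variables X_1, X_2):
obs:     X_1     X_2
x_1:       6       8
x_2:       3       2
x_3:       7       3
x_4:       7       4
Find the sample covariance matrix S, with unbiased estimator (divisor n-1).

Step 1 — column means:
  mean(X_1) = (6 + 3 + 7 + 7) / 4 = 23/4 = 5.75
  mean(X_2) = (8 + 2 + 3 + 4) / 4 = 17/4 = 4.25

Step 2 — sample covariance S[i,j] = (1/(n-1)) · Σ_k (x_{k,i} - mean_i) · (x_{k,j} - mean_j), with n-1 = 3.
  S[X_1,X_1] = ((0.25)·(0.25) + (-2.75)·(-2.75) + (1.25)·(1.25) + (1.25)·(1.25)) / 3 = 10.75/3 = 3.5833
  S[X_1,X_2] = ((0.25)·(3.75) + (-2.75)·(-2.25) + (1.25)·(-1.25) + (1.25)·(-0.25)) / 3 = 5.25/3 = 1.75
  S[X_2,X_2] = ((3.75)·(3.75) + (-2.25)·(-2.25) + (-1.25)·(-1.25) + (-0.25)·(-0.25)) / 3 = 20.75/3 = 6.9167

S is symmetric (S[j,i] = S[i,j]). Assembling:

S = [[3.5833, 1.75],
 [1.75, 6.9167]]


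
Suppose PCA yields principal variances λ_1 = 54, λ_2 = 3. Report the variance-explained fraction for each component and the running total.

Step 1 — total variance = trace(Sigma) = Σ λ_i = 54 + 3 = 57.

Step 2 — fraction explained by component i = λ_i / Σ λ:
  PC1: 54/57 = 0.9474
  PC2: 3/57 = 0.0526

Step 3 — cumulative fraction after k components = (λ_1 + ... + λ_k) / Σ λ:
  k = 1: 54/57 = 0.9474
  k = 2: (54 + 3)/57 = 57/57 = 1

Summary (fraction, with percent):

explained: PC1 0.9474 (94.74%), PC2 0.0526 (5.26%);  cumulative: 0.9474, 1


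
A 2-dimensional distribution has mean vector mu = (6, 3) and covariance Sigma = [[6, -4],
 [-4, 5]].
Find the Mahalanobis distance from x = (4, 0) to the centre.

Step 1 — centre the observation: (x - mu) = (-2, -3).

Step 2 — invert Sigma. det(Sigma) = 6·5 - (-4)² = 14.
  Sigma^{-1} = (1/det) · [[d, -b], [-b, a]] = [[0.3571, 0.2857],
 [0.2857, 0.4286]].

Step 3 — form the quadratic (x - mu)^T · Sigma^{-1} · (x - mu):
  Sigma^{-1} · (x - mu) = (-1.5714, -1.8571).
  (x - mu)^T · [Sigma^{-1} · (x - mu)] = (-2)·(-1.5714) + (-3)·(-1.8571) = 8.7143.

Step 4 — take square root: d = √(8.7143) ≈ 2.952.

d(x, mu) = √(8.7143) ≈ 2.952


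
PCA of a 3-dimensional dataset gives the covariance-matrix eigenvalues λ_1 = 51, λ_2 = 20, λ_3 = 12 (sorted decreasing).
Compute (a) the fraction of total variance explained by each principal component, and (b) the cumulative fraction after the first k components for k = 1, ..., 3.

Step 1 — total variance = trace(Sigma) = Σ λ_i = 51 + 20 + 12 = 83.

Step 2 — fraction explained by component i = λ_i / Σ λ:
  PC1: 51/83 = 0.6145
  PC2: 20/83 = 0.241
  PC3: 12/83 = 0.1446

Step 3 — cumulative fraction after k components = (λ_1 + ... + λ_k) / Σ λ:
  k = 1: 51/83 = 0.6145
  k = 2: (51 + 20)/83 = 71/83 = 0.8554
  k = 3: (51 + 20 + 12)/83 = 83/83 = 1

Summary (fraction, with percent):

explained: PC1 0.6145 (61.45%), PC2 0.241 (24.1%), PC3 0.1446 (14.46%);  cumulative: 0.6145, 0.8554, 1


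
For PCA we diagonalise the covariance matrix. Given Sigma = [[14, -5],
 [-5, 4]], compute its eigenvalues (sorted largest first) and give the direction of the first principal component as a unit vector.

Step 1 — characteristic polynomial of 2×2 Sigma:
  det(Sigma - λI) = λ² - trace · λ + det = 0.
  trace = 14 + 4 = 18, det = 14·4 - (-5)² = 31.
Step 2 — discriminant:
  Δ = trace² - 4·det = 324 - 124 = 200.
Step 3 — eigenvalues:
  λ = (trace ± √Δ)/2 = (18 ± 14.1421)/2,
  λ_1 = 16.0711,  λ_2 = 1.9289.

Step 4 — unit eigenvector for λ_1: solve (Sigma - λ_1 I)v = 0. First row:
  (14 - 16.0711)·v_x + (-5)·v_y = 0, i.e. (-2.0711)·v_x + (-5)·v_y = 0,
  so v ∝ (b, λ_1 - a) = (-5, 2.0711); multiply by -1 so the first entry is positive: u = (5, -2.0711).
  ||u|| = √((5)² + (-2.0711)²) = √(29.2893) ≈ 5.412,
  v_1 = u/||u|| ≈ (0.9239, -0.3827) (||v_1|| = 1).

λ_1 = 16.0711,  λ_2 = 1.9289;  v_1 ≈ (0.9239, -0.3827)


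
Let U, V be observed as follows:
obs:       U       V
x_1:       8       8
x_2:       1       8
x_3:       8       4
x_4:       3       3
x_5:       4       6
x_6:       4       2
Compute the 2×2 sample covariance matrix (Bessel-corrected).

Step 1 — column means:
  mean(U) = (8 + 1 + 8 + 3 + 4 + 4) / 6 = 28/6 = 4.6667
  mean(V) = (8 + 8 + 4 + 3 + 6 + 2) / 6 = 31/6 = 5.1667

Step 2 — sample covariance S[i,j] = (1/(n-1)) · Σ_k (x_{k,i} - mean_i) · (x_{k,j} - mean_j), with n-1 = 5.
  S[U,U] = ((3.3333)·(3.3333) + (-3.6667)·(-3.6667) + (3.3333)·(3.3333) + (-1.6667)·(-1.6667) + (-0.6667)·(-0.6667) + (-0.6667)·(-0.6667)) / 5 = 39.3333/5 = 7.8667
  S[U,V] = ((3.3333)·(2.8333) + (-3.6667)·(2.8333) + (3.3333)·(-1.1667) + (-1.6667)·(-2.1667) + (-0.6667)·(0.8333) + (-0.6667)·(-3.1667)) / 5 = 0.3333/5 = 0.0667
  S[V,V] = ((2.8333)·(2.8333) + (2.8333)·(2.8333) + (-1.1667)·(-1.1667) + (-2.1667)·(-2.1667) + (0.8333)·(0.8333) + (-3.1667)·(-3.1667)) / 5 = 32.8333/5 = 6.5667

S is symmetric (S[j,i] = S[i,j]). Assembling:

S = [[7.8667, 0.0667],
 [0.0667, 6.5667]]


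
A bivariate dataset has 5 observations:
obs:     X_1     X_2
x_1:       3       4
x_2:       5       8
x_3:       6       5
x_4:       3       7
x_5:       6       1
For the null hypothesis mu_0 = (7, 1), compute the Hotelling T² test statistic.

Step 1 — sample mean vector:
  mean(X_1) = (3 + 5 + 6 + 3 + 6) / 5 = 23/5 = 4.6
  mean(X_2) = (4 + 8 + 5 + 7 + 1) / 5 = 25/5 = 5
  x̄ = (4.6, 5),  deviation x̄ - mu_0 = (4.6, 5) - (7, 1) = (-2.4, 4).

Step 2 — sample covariance matrix, S[i,j] = (1/(n-1)) · Σ_k (x_{k,i} - mean_i) · (x_{k,j} - mean_j), divisor n-1 = 4:
  S[X_1,X_1] = ((-1.6)·(-1.6) + (0.4)·(0.4) + (1.4)·(1.4) + (-1.6)·(-1.6) + (1.4)·(1.4)) / 4 = 9.2/4 = 2.3
  S[X_1,X_2] = ((-1.6)·(-1) + (0.4)·(3) + (1.4)·(0) + (-1.6)·(2) + (1.4)·(-4)) / 4 = -6/4 = -1.5
  S[X_2,X_2] = ((-1)·(-1) + (3)·(3) + (0)·(0) + (2)·(2) + (-4)·(-4)) / 4 = 30/4 = 7.5
  S = [[2.3, -1.5],
 [-1.5, 7.5]].

Step 3 — invert S. det(S) = 2.3·7.5 - (-1.5)² = 15.
  S^{-1} = (1/det) · [[d, -b], [-b, a]] = [[0.5, 0.1],
 [0.1, 0.1533]].

Step 4 — quadratic form (x̄ - mu_0)^T · S^{-1} · (x̄ - mu_0):
  S^{-1} · (x̄ - mu_0) = (-0.8, 0.3733),
  (x̄ - mu_0)^T · [...] = (-2.4)·(-0.8) + (4)·(0.3733) = 3.4133.

Step 5 — scale by n: T² = 5 · 3.4133 = 17.0667.

T² ≈ 17.0667


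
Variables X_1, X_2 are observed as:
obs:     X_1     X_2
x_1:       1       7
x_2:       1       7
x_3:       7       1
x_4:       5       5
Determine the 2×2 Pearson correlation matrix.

Step 1 — column means:
  mean(X_1) = (1 + 1 + 7 + 5) / 4 = 14/4 = 3.5
  mean(X_2) = (7 + 7 + 1 + 5) / 4 = 20/4 = 5

Step 2 — sample variances and covariances s[i,j] = (1/(n-1)) · Σ_k (x_{k,i} - mean_i) · (x_{k,j} - mean_j), with n-1 = 3:
  s[X_1,X_1] = ((-2.5)·(-2.5) + (-2.5)·(-2.5) + (3.5)·(3.5) + (1.5)·(1.5)) / 3 = 27/3 = 9
  s[X_1,X_2] = ((-2.5)·(2) + (-2.5)·(2) + (3.5)·(-4) + (1.5)·(0)) / 3 = -24/3 = -8
  s[X_2,X_2] = ((2)·(2) + (2)·(2) + (-4)·(-4) + (0)·(0)) / 3 = 24/3 = 8
  Sample standard deviations s_i = √(s[i,i]):
  s(X_1) = √(9) = 3
  s(X_2) = √(8) = 2.8284

Step 3 — r_{ij} = s_{ij} / (s_i · s_j):
  r[X_1,X_1] = 1 (diagonal).
  r[X_1,X_2] = -8 / (3 · 2.8284) = -8 / 8.4853 = -0.9428
  r[X_2,X_2] = 1 (diagonal).

R is symmetric with unit diagonal. Assembling:

R = [[1, -0.9428],
 [-0.9428, 1]]


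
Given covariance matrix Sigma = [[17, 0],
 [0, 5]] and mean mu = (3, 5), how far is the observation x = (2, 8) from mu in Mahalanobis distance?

Step 1 — centre the observation: (x - mu) = (-1, 3).

Step 2 — invert Sigma. det(Sigma) = 17·5 - (0)² = 85.
  Sigma^{-1} = (1/det) · [[d, -b], [-b, a]] = [[0.0588, 0],
 [0, 0.2]].

Step 3 — form the quadratic (x - mu)^T · Sigma^{-1} · (x - mu):
  Sigma^{-1} · (x - mu) = (-0.0588, 0.6).
  (x - mu)^T · [Sigma^{-1} · (x - mu)] = (-1)·(-0.0588) + (3)·(0.6) = 1.8588.

Step 4 — take square root: d = √(1.8588) ≈ 1.3634.

d(x, mu) = √(1.8588) ≈ 1.3634


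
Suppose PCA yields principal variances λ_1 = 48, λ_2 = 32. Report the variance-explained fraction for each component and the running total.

Step 1 — total variance = trace(Sigma) = Σ λ_i = 48 + 32 = 80.

Step 2 — fraction explained by component i = λ_i / Σ λ:
  PC1: 48/80 = 0.6
  PC2: 32/80 = 0.4

Step 3 — cumulative fraction after k components = (λ_1 + ... + λ_k) / Σ λ:
  k = 1: 48/80 = 0.6
  k = 2: (48 + 32)/80 = 80/80 = 1

Summary (fraction, with percent):

explained: PC1 0.6 (60%), PC2 0.4 (40%);  cumulative: 0.6, 1


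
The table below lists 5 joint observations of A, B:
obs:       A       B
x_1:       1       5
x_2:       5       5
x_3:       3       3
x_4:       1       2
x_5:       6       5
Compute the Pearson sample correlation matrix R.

Step 1 — column means:
  mean(A) = (1 + 5 + 3 + 1 + 6) / 5 = 16/5 = 3.2
  mean(B) = (5 + 5 + 3 + 2 + 5) / 5 = 20/5 = 4

Step 2 — sample variances and covariances s[i,j] = (1/(n-1)) · Σ_k (x_{k,i} - mean_i) · (x_{k,j} - mean_j), with n-1 = 4:
  s[A,A] = ((-2.2)·(-2.2) + (1.8)·(1.8) + (-0.2)·(-0.2) + (-2.2)·(-2.2) + (2.8)·(2.8)) / 4 = 20.8/4 = 5.2
  s[A,B] = ((-2.2)·(1) + (1.8)·(1) + (-0.2)·(-1) + (-2.2)·(-2) + (2.8)·(1)) / 4 = 7/4 = 1.75
  s[B,B] = ((1)·(1) + (1)·(1) + (-1)·(-1) + (-2)·(-2) + (1)·(1)) / 4 = 8/4 = 2
  Sample standard deviations s_i = √(s[i,i]):
  s(A) = √(5.2) = 2.2804
  s(B) = √(2) = 1.4142

Step 3 — r_{ij} = s_{ij} / (s_i · s_j):
  r[A,A] = 1 (diagonal).
  r[A,B] = 1.75 / (2.2804 · 1.4142) = 1.75 / 3.2249 = 0.5427
  r[B,B] = 1 (diagonal).

R is symmetric with unit diagonal. Assembling:

R = [[1, 0.5427],
 [0.5427, 1]]


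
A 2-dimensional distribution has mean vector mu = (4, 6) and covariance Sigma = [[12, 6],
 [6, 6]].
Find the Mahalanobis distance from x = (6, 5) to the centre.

Step 1 — centre the observation: (x - mu) = (2, -1).

Step 2 — invert Sigma. det(Sigma) = 12·6 - (6)² = 36.
  Sigma^{-1} = (1/det) · [[d, -b], [-b, a]] = [[0.1667, -0.1667],
 [-0.1667, 0.3333]].

Step 3 — form the quadratic (x - mu)^T · Sigma^{-1} · (x - mu):
  Sigma^{-1} · (x - mu) = (0.5, -0.6667).
  (x - mu)^T · [Sigma^{-1} · (x - mu)] = (2)·(0.5) + (-1)·(-0.6667) = 1.6667.

Step 4 — take square root: d = √(1.6667) ≈ 1.291.

d(x, mu) = √(1.6667) ≈ 1.291


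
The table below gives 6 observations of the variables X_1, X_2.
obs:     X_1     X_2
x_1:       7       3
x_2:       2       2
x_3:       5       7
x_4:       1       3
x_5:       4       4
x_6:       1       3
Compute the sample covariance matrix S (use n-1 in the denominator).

Step 1 — column means:
  mean(X_1) = (7 + 2 + 5 + 1 + 4 + 1) / 6 = 20/6 = 3.3333
  mean(X_2) = (3 + 2 + 7 + 3 + 4 + 3) / 6 = 22/6 = 3.6667

Step 2 — sample covariance S[i,j] = (1/(n-1)) · Σ_k (x_{k,i} - mean_i) · (x_{k,j} - mean_j), with n-1 = 5.
  S[X_1,X_1] = ((3.6667)·(3.6667) + (-1.3333)·(-1.3333) + (1.6667)·(1.6667) + (-2.3333)·(-2.3333) + (0.6667)·(0.6667) + (-2.3333)·(-2.3333)) / 5 = 29.3333/5 = 5.8667
  S[X_1,X_2] = ((3.6667)·(-0.6667) + (-1.3333)·(-1.6667) + (1.6667)·(3.3333) + (-2.3333)·(-0.6667) + (0.6667)·(0.3333) + (-2.3333)·(-0.6667)) / 5 = 8.6667/5 = 1.7333
  S[X_2,X_2] = ((-0.6667)·(-0.6667) + (-1.6667)·(-1.6667) + (3.3333)·(3.3333) + (-0.6667)·(-0.6667) + (0.3333)·(0.3333) + (-0.6667)·(-0.6667)) / 5 = 15.3333/5 = 3.0667

S is symmetric (S[j,i] = S[i,j]). Assembling:

S = [[5.8667, 1.7333],
 [1.7333, 3.0667]]


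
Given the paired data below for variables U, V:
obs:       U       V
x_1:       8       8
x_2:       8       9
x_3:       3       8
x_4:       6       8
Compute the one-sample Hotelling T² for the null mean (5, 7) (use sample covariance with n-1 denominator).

Step 1 — sample mean vector:
  mean(U) = (8 + 8 + 3 + 6) / 4 = 25/4 = 6.25
  mean(V) = (8 + 9 + 8 + 8) / 4 = 33/4 = 8.25
  x̄ = (6.25, 8.25),  deviation x̄ - mu_0 = (6.25, 8.25) - (5, 7) = (1.25, 1.25).

Step 2 — sample covariance matrix, S[i,j] = (1/(n-1)) · Σ_k (x_{k,i} - mean_i) · (x_{k,j} - mean_j), divisor n-1 = 3:
  S[U,U] = ((1.75)·(1.75) + (1.75)·(1.75) + (-3.25)·(-3.25) + (-0.25)·(-0.25)) / 3 = 16.75/3 = 5.5833
  S[U,V] = ((1.75)·(-0.25) + (1.75)·(0.75) + (-3.25)·(-0.25) + (-0.25)·(-0.25)) / 3 = 1.75/3 = 0.5833
  S[V,V] = ((-0.25)·(-0.25) + (0.75)·(0.75) + (-0.25)·(-0.25) + (-0.25)·(-0.25)) / 3 = 0.75/3 = 0.25
  S = [[5.5833, 0.5833],
 [0.5833, 0.25]].

Step 3 — invert S. det(S) = 5.5833·0.25 - (0.5833)² = 1.0556.
  S^{-1} = (1/det) · [[d, -b], [-b, a]] = [[0.2368, -0.5526],
 [-0.5526, 5.2895]].

Step 4 — quadratic form (x̄ - mu_0)^T · S^{-1} · (x̄ - mu_0):
  S^{-1} · (x̄ - mu_0) = (-0.3947, 5.9211),
  (x̄ - mu_0)^T · [...] = (1.25)·(-0.3947) + (1.25)·(5.9211) = 6.9079.

Step 5 — scale by n: T² = 4 · 6.9079 = 27.6316.

T² ≈ 27.6316
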